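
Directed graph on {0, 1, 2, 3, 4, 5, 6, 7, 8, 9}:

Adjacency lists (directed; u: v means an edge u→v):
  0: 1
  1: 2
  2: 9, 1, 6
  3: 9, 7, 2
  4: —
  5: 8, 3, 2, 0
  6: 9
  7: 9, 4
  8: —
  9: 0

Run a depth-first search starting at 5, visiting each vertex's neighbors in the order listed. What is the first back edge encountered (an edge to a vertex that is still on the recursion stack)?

2→9

DFS from 5 (visiting each vertex's neighbors in the order listed); mark gray on enter, black on exit:
5 gray
  8 gray
  8 black
  3 gray
    9 gray
      0 gray
        1 gray
          2 gray
            2→9: 9 is gray → back edge
First back edge: 2 → 9.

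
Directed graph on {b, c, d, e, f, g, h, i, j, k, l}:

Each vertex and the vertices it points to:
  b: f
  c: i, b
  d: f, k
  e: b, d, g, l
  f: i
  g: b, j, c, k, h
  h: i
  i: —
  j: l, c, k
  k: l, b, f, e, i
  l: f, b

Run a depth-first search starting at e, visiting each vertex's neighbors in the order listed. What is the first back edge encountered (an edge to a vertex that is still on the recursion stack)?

k->e

DFS from e (visiting each vertex's neighbors in the order listed); mark gray on enter, black on exit:
e gray
  b gray
    f gray
      i gray
      i black
    f black
  b black
  d gray
    d→f: f black — skip
    k gray
      l gray
        l→f: f black — skip
        l→b: b black — skip
      l black
      k→b: b black — skip
      k→f: f black — skip
      k→e: e is gray → back edge
First back edge: k → e.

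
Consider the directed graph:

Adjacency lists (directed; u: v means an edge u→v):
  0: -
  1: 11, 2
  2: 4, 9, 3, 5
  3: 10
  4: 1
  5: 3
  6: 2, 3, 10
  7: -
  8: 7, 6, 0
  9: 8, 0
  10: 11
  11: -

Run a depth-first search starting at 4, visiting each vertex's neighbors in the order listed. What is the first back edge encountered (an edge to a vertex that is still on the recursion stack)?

2->4

DFS from 4 (visiting each vertex's neighbors in the order listed); mark gray on enter, black on exit:
4 gray
  1 gray
    11 gray
    11 black
    2 gray
      2→4: 4 is gray → back edge
First back edge: 2 → 4.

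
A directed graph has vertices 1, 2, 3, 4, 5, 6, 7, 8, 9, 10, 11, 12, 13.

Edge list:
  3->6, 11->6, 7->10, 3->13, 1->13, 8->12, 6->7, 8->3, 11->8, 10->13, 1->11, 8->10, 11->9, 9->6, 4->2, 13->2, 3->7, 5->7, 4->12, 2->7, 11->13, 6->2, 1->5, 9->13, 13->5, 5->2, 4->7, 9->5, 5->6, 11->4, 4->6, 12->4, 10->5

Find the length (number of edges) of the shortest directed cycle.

2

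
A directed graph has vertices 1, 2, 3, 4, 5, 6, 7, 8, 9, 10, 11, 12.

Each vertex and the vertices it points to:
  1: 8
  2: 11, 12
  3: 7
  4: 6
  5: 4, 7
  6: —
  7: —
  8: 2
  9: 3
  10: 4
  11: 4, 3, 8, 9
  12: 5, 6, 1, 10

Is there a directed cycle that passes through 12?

12 is on a cycle iff 12 can reach itself via ≥1 edge.
12 → 1 → 8 → 2 → 12 — yes.

Yes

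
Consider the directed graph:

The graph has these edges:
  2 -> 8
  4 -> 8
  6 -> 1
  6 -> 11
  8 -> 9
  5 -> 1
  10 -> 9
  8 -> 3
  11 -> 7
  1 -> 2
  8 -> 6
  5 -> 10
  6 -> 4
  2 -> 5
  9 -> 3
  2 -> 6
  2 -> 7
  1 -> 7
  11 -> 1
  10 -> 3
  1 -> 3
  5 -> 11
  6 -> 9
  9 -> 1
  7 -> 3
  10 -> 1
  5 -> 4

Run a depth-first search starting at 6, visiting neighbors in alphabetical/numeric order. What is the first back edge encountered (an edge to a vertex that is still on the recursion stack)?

5→1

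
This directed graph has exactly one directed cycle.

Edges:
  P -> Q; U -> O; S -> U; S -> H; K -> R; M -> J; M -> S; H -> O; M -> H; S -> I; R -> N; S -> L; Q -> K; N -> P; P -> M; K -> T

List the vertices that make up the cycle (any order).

K, N, P, Q, R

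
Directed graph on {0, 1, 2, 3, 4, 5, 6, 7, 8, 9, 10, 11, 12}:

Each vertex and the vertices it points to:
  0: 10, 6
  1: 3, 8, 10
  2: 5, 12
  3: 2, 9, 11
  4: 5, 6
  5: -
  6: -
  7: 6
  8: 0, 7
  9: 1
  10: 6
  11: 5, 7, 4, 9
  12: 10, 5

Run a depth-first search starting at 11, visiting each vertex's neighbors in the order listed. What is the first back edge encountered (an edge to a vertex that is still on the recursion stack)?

3→9

DFS from 11 (visiting each vertex's neighbors in the order listed); mark gray on enter, black on exit:
11 gray
  5 gray
  5 black
  7 gray
    6 gray
    6 black
  7 black
  4 gray
    4→5: 5 black — skip
    4→6: 6 black — skip
  4 black
  9 gray
    1 gray
      3 gray
        2 gray
          2→5: 5 black — skip
          12 gray
            10 gray
              10→6: 6 black — skip
            10 black
            12→5: 5 black — skip
          12 black
        2 black
        3→9: 9 is gray → back edge
First back edge: 3 → 9.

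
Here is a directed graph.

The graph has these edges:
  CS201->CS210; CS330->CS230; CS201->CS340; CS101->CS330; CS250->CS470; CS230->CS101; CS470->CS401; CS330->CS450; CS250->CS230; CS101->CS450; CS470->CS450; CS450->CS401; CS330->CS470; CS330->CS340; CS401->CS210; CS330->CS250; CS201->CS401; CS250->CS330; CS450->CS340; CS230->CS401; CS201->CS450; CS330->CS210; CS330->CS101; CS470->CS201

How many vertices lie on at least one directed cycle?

4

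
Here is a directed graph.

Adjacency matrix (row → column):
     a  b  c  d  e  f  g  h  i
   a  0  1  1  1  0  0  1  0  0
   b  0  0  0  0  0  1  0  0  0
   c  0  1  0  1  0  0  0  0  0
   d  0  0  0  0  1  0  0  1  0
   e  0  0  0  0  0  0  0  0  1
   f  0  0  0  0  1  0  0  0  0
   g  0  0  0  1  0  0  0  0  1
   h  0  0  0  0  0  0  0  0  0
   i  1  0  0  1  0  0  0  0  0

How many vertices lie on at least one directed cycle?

8

A vertex is on a directed cycle iff it belongs to a strongly connected component of size ≥ 2 (or has a self-loop).
The vertices on cycles are {a, b, c, d, e, f, g, i} — 8 in total.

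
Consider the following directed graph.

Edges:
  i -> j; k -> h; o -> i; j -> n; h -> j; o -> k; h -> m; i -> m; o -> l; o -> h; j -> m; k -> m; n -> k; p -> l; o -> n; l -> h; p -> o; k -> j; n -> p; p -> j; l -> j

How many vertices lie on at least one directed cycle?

A vertex is on a directed cycle iff it belongs to a strongly connected component of size ≥ 2 (or has a self-loop).
The vertices on cycles are {h, i, j, k, l, n, o, p} — 8 in total.

8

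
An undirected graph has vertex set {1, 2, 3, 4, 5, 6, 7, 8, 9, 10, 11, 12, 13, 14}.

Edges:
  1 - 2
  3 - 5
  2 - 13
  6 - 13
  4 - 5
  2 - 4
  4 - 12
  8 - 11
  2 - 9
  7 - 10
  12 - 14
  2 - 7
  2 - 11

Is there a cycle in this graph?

DFS, tracking each vertex's parent; an edge to a visited non-parent vertex closes a cycle.
Start from 3:
visit 3 (parent –)
  visit 5 (parent 3)
    5–3: parent, skip
    visit 4 (parent 5)
      4–5: parent, skip
      visit 12 (parent 4)
        12–4: parent, skip
        visit 14 (parent 12)
          14–12: parent, skip
      visit 2 (parent 4)
        visit 1 (parent 2)
          1–2: parent, skip
        visit 7 (parent 2)
          visit 10 (parent 7)
            10–7: parent, skip
          7–2: parent, skip
        visit 11 (parent 2)
          visit 8 (parent 11)
            8–11: parent, skip
          11–2: parent, skip
        visit 9 (parent 2)
          9–2: parent, skip
        visit 13 (parent 2)
          13–2: parent, skip
          visit 6 (parent 13)
            6–13: parent, skip
        2–4: parent, skip
No non-parent visited neighbor found — the graph is a forest.

No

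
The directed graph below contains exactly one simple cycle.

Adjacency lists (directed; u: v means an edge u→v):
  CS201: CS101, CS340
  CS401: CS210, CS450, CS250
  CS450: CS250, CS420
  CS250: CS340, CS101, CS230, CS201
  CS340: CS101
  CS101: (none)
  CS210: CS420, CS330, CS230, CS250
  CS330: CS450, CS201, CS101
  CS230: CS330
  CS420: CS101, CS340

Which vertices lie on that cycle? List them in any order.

DFS with gray/black marking from CS230:
CS230 gray
  CS330 gray
    CS450 gray
      CS250 gray
        CS340 gray
          CS101 gray
          CS101 black
        CS340 black
        CS250→CS101: CS101 black — skip
        CS250→CS230: CS230 is gray → back edge
Back edge closes the cycle CS230 → CS330 → CS450 → CS250 → CS230; its vertices are {CS230, CS250, CS330, CS450}.

CS230, CS250, CS330, CS450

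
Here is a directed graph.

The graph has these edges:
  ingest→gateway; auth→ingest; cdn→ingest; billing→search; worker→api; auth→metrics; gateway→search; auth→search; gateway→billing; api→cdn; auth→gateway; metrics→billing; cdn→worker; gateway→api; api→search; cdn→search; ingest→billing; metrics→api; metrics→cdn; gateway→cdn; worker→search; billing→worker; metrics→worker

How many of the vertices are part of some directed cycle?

6

A vertex is on a directed cycle iff it belongs to a strongly connected component of size ≥ 2 (or has a self-loop).
The vertices on cycles are {api, cdn, ingest, worker, billing, gateway} — 6 in total.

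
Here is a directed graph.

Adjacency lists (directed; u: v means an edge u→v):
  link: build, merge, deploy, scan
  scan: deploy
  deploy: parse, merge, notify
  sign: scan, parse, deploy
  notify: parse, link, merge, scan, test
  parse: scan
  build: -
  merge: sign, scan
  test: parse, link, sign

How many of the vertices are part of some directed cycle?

8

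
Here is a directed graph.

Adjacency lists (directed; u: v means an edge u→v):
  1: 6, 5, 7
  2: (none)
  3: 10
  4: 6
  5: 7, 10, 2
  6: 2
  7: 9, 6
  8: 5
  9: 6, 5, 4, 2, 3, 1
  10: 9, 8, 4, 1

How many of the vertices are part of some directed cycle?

A vertex is on a directed cycle iff it belongs to a strongly connected component of size ≥ 2 (or has a self-loop).
The vertices on cycles are {1, 3, 5, 7, 8, 9, 10} — 7 in total.

7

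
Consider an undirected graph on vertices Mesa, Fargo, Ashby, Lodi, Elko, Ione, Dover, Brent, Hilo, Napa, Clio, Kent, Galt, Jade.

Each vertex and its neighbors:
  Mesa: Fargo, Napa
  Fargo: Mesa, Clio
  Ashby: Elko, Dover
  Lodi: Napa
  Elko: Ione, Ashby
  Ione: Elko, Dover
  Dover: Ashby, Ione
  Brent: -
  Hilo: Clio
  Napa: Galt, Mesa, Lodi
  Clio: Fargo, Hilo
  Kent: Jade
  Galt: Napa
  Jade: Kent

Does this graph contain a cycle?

Yes

DFS, tracking each vertex's parent; an edge to a visited non-parent vertex closes a cycle.
Start from Galt:
visit Galt (parent –)
  visit Napa (parent Galt)
    Napa–Galt: parent, skip
    visit Mesa (parent Napa)
      visit Fargo (parent Mesa)
        Fargo–Mesa: parent, skip
        visit Clio (parent Fargo)
          Clio–Fargo: parent, skip
          visit Hilo (parent Clio)
            Hilo–Clio: parent, skip
      Mesa–Napa: parent, skip
    visit Lodi (parent Napa)
      Lodi–Napa: parent, skip
visit Ashby (parent –)
  visit Elko (parent Ashby)
    visit Ione (parent Elko)
      Ione–Elko: parent, skip
      visit Dover (parent Ione)
        Dover–Ashby: Ashby visited and ≠ parent → cycle
Cycle: Ashby – Elko – Ione – Dover – Ashby.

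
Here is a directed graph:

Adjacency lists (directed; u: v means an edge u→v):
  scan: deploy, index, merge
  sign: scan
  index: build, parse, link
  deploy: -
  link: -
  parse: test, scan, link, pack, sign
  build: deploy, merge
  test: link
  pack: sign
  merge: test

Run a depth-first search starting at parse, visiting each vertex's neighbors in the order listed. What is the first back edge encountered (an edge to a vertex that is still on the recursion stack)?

index->parse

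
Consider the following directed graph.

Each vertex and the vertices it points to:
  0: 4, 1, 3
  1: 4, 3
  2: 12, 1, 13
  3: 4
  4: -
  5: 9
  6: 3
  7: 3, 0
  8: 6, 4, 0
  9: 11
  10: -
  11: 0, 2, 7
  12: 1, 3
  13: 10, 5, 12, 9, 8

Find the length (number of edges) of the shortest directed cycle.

4

For each vertex v, BFS finds the shortest path from v back to v.
The shortest such closed walk is 13 → 9 → 11 → 2 → 13, length 4.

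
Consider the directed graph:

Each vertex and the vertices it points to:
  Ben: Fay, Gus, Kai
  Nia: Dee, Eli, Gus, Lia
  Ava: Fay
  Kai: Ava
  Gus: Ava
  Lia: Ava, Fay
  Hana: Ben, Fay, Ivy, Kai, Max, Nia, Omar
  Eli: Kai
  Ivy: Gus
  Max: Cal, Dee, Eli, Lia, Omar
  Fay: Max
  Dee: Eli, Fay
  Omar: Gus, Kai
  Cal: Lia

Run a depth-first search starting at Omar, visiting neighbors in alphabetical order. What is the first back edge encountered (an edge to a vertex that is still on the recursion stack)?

Lia->Ava

DFS from Omar (visiting neighbors in alphabetical order); mark gray on enter, black on exit:
Omar gray
  Gus gray
    Ava gray
      Fay gray
        Max gray
          Cal gray
            Lia gray
              Lia→Ava: Ava is gray → back edge
First back edge: Lia → Ava.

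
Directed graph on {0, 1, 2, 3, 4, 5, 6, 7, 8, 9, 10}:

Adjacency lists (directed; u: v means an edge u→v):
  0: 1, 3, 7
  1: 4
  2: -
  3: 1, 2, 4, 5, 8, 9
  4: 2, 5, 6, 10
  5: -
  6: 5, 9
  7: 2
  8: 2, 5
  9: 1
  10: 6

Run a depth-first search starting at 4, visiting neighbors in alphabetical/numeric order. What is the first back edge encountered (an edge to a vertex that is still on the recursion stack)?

DFS from 4 (visiting neighbors in alphabetical/numeric order); mark gray on enter, black on exit:
4 gray
  2 gray
  2 black
  5 gray
  5 black
  6 gray
    6→5: 5 black — skip
    9 gray
      1 gray
        1→4: 4 is gray → back edge
First back edge: 1 → 4.

1→4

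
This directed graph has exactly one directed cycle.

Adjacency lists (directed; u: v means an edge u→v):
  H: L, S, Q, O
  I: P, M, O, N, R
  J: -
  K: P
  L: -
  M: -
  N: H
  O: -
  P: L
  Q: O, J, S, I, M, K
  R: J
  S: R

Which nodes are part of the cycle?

H, I, N, Q

DFS with gray/black marking from Q:
Q gray
  O gray
  O black
  J gray
  J black
  S gray
    R gray
      R→J: J black — skip
    R black
  S black
  I gray
    P gray
      L gray
      L black
    P black
    M gray
    M black
    I→O: O black — skip
    N gray
      H gray
        H→L: L black — skip
        H→S: S black — skip
        H→Q: Q is gray → back edge
Back edge closes the cycle Q → I → N → H → Q; its vertices are {H, I, N, Q}.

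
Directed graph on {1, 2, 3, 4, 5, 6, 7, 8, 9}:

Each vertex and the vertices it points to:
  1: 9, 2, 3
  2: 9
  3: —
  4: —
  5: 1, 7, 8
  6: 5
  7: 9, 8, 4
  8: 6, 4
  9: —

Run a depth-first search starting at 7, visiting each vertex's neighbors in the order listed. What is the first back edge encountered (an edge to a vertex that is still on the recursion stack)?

5→7

DFS from 7 (visiting each vertex's neighbors in the order listed); mark gray on enter, black on exit:
7 gray
  9 gray
  9 black
  8 gray
    6 gray
      5 gray
        1 gray
          1→9: 9 black — skip
          2 gray
            2→9: 9 black — skip
          2 black
          3 gray
          3 black
        1 black
        5→7: 7 is gray → back edge
First back edge: 5 → 7.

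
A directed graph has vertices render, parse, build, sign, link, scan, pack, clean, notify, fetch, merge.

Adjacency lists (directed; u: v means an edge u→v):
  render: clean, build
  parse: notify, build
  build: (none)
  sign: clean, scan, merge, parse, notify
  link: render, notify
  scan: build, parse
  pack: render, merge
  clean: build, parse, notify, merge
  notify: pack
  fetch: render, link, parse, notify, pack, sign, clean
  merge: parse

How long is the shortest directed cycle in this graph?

4

For each vertex v, BFS finds the shortest path from v back to v.
The shortest such closed walk is pack → render → clean → notify → pack, length 4.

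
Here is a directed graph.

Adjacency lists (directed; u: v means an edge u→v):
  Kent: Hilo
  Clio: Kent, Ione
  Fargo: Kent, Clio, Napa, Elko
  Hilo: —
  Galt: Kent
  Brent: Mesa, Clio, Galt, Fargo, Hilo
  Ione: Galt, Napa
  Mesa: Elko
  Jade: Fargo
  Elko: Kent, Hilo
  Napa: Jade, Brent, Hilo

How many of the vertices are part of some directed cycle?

6

A vertex is on a directed cycle iff it belongs to a strongly connected component of size ≥ 2 (or has a self-loop).
The vertices on cycles are {Clio, Ione, Jade, Napa, Brent, Fargo} — 6 in total.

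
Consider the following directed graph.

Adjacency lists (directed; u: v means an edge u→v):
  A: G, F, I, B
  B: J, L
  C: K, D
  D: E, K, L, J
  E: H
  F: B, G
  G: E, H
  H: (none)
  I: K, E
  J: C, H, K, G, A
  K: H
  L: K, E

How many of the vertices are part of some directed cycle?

A vertex is on a directed cycle iff it belongs to a strongly connected component of size ≥ 2 (or has a self-loop).
The vertices on cycles are {A, B, C, D, F, J} — 6 in total.

6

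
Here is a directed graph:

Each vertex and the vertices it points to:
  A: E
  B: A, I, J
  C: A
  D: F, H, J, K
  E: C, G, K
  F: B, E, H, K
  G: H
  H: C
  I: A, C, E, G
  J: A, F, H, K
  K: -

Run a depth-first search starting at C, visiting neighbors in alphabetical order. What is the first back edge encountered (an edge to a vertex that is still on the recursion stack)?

E->C

DFS from C (visiting neighbors in alphabetical order); mark gray on enter, black on exit:
C gray
  A gray
    E gray
      E→C: C is gray → back edge
First back edge: E → C.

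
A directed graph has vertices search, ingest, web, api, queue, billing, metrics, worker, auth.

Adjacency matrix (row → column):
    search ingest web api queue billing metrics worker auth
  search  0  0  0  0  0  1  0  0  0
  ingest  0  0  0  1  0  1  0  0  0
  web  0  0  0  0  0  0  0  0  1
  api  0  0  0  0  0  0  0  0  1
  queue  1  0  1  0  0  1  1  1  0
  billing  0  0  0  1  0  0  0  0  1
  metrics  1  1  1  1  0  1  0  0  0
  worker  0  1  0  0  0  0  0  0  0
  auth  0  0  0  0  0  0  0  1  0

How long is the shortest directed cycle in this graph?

4

For each vertex v, BFS finds the shortest path from v back to v.
The shortest such closed walk is worker → ingest → billing → auth → worker, length 4.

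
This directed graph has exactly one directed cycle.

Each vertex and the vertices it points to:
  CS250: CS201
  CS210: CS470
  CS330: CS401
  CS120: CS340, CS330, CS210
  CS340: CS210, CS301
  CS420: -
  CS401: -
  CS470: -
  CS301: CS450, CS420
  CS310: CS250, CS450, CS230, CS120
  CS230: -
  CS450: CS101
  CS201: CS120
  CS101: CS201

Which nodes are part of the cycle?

CS101, CS120, CS201, CS301, CS340, CS450

DFS with gray/black marking from CS120:
CS120 gray
  CS340 gray
    CS210 gray
      CS470 gray
      CS470 black
    CS210 black
    CS301 gray
      CS450 gray
        CS101 gray
          CS201 gray
            CS201→CS120: CS120 is gray → back edge
Back edge closes the cycle CS120 → CS340 → CS301 → CS450 → CS101 → CS201 → CS120; its vertices are {CS101, CS120, CS201, CS301, CS340, CS450}.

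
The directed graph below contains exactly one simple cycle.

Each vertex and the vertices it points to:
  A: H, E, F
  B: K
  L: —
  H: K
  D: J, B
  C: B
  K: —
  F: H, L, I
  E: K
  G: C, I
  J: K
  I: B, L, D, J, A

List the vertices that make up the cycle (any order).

A, F, I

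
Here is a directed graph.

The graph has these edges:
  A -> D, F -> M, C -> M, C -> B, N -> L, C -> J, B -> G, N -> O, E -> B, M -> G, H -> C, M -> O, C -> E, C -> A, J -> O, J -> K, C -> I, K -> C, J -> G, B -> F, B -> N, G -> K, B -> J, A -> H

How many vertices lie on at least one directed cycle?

10

A vertex is on a directed cycle iff it belongs to a strongly connected component of size ≥ 2 (or has a self-loop).
The vertices on cycles are {A, B, C, E, F, G, H, J, K, M} — 10 in total.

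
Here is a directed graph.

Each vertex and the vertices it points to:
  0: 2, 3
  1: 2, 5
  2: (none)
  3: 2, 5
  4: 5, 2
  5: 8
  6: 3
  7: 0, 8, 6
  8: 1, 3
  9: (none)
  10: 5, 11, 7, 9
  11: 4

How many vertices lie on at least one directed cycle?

A vertex is on a directed cycle iff it belongs to a strongly connected component of size ≥ 2 (or has a self-loop).
The vertices on cycles are {1, 3, 5, 8} — 4 in total.

4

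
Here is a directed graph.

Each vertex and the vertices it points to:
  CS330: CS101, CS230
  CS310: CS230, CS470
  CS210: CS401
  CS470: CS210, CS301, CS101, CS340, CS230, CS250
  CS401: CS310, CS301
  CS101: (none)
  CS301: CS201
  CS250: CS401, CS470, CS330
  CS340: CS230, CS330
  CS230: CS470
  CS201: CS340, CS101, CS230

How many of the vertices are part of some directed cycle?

A vertex is on a directed cycle iff it belongs to a strongly connected component of size ≥ 2 (or has a self-loop).
The vertices on cycles are {CS201, CS210, CS230, CS250, CS301, CS310, CS330, CS340, CS401, CS470} — 10 in total.

10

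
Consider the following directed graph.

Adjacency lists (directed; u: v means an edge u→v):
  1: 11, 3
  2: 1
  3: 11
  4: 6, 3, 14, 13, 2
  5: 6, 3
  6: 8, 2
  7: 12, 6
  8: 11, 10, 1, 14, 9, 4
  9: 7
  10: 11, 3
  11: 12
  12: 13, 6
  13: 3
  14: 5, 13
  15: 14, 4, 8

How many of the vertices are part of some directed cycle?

14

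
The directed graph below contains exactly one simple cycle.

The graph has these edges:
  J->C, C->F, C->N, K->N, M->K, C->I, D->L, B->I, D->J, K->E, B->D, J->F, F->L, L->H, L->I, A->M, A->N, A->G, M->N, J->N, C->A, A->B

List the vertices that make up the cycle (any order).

A, B, C, D, J

DFS with gray/black marking from J:
J gray
  C gray
    N gray
    N black
    A gray
      M gray
        K gray
          K→N: N black — skip
          E gray
          E black
        K black
        M→N: N black — skip
      M black
      A→N: N black — skip
      G gray
      G black
      B gray
        I gray
        I black
        D gray
          L gray
            H gray
            H black
            L→I: I black — skip
          L black
          D→J: J is gray → back edge
Back edge closes the cycle J → C → A → B → D → J; its vertices are {A, B, C, D, J}.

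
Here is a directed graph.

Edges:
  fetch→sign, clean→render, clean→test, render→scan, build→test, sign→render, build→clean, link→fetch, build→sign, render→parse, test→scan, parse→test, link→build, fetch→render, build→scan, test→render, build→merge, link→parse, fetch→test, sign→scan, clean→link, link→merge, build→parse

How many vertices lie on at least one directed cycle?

A vertex is on a directed cycle iff it belongs to a strongly connected component of size ≥ 2 (or has a self-loop).
The vertices on cycles are {link, test, build, clean, parse, render} — 6 in total.

6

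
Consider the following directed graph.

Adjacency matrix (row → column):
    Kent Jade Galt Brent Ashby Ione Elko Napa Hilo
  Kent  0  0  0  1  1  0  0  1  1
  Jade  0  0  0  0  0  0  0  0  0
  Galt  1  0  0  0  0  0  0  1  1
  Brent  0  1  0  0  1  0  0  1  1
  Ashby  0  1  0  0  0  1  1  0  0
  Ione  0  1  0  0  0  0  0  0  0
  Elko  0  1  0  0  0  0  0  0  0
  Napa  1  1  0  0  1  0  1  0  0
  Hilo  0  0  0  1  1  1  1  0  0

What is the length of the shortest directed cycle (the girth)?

For each vertex v, BFS finds the shortest path from v back to v.
The shortest such closed walk is Hilo → Brent → Hilo, length 2.

2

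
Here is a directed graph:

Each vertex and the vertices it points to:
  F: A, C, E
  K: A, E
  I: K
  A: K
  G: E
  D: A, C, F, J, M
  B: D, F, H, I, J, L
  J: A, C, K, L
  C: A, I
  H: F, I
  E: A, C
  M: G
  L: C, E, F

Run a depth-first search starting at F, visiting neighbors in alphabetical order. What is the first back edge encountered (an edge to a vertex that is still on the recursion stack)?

K→A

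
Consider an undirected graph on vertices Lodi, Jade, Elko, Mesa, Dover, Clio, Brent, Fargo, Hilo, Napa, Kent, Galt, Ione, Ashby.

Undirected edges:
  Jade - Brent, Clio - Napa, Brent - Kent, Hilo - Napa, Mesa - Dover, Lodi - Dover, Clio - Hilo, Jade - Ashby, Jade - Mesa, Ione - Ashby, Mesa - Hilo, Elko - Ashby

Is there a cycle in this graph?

Yes

DFS, tracking each vertex's parent; an edge to a visited non-parent vertex closes a cycle.
Start from Jade:
visit Jade (parent –)
  visit Ashby (parent Jade)
    visit Ione (parent Ashby)
      Ione–Ashby: parent, skip
    visit Elko (parent Ashby)
      Elko–Ashby: parent, skip
    Ashby–Jade: parent, skip
  visit Brent (parent Jade)
    Brent–Jade: parent, skip
    visit Kent (parent Brent)
      Kent–Brent: parent, skip
  visit Mesa (parent Jade)
    visit Hilo (parent Mesa)
      visit Napa (parent Hilo)
        Napa–Hilo: parent, skip
        visit Clio (parent Napa)
          Clio–Napa: parent, skip
          Clio–Hilo: Hilo visited and ≠ parent → cycle
Cycle: Hilo – Napa – Clio – Hilo.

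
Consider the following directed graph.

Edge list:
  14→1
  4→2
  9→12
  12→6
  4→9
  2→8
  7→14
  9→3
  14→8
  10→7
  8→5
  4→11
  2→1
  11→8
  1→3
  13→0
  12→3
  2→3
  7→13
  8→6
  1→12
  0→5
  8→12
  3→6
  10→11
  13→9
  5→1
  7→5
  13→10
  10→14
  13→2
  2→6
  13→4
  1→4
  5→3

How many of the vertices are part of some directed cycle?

9

A vertex is on a directed cycle iff it belongs to a strongly connected component of size ≥ 2 (or has a self-loop).
The vertices on cycles are {1, 2, 4, 5, 7, 8, 10, 11, 13} — 9 in total.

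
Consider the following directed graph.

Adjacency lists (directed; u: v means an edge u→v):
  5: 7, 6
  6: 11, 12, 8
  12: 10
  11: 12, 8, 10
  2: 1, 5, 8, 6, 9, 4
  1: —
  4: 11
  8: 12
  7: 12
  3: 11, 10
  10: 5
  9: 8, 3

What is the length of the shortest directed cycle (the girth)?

4

For each vertex v, BFS finds the shortest path from v back to v.
The shortest such closed walk is 6 → 11 → 10 → 5 → 6, length 4.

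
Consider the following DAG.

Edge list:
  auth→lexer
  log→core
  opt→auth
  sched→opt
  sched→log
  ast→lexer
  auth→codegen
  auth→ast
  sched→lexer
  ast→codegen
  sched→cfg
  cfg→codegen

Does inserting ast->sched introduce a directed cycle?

Adding ast→sched creates a cycle iff sched can already reach ast.
Path from sched: sched → opt → auth → ast.
So sched → … → ast → sched is a cycle.

Yes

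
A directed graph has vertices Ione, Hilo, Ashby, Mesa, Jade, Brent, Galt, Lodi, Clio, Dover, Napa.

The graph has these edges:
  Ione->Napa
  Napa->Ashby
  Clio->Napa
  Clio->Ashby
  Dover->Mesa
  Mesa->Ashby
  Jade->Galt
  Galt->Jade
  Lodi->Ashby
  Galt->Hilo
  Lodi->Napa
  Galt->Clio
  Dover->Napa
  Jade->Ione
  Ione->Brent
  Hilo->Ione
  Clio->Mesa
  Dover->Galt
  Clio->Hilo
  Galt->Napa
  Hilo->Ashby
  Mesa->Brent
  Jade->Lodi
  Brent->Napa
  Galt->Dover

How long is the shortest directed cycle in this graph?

2

For each vertex v, BFS finds the shortest path from v back to v.
The shortest such closed walk is Galt → Jade → Galt, length 2.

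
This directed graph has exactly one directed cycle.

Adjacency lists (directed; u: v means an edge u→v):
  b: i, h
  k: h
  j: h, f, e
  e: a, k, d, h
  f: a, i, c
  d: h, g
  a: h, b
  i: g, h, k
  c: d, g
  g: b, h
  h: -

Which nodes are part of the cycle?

DFS with gray/black marking from i:
i gray
  g gray
    b gray
      b→i: i is gray → back edge
Back edge closes the cycle i → g → b → i; its vertices are {b, g, i}.

b, g, i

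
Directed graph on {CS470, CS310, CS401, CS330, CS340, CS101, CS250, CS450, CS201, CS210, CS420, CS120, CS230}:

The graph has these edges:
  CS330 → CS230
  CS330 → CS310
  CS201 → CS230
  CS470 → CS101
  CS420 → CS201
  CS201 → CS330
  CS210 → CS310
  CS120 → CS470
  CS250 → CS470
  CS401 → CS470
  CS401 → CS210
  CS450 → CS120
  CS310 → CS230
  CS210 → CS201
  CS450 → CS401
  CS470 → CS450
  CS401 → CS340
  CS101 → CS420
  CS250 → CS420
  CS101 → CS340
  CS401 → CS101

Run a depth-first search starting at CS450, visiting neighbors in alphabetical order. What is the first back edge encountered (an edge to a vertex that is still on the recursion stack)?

CS470->CS450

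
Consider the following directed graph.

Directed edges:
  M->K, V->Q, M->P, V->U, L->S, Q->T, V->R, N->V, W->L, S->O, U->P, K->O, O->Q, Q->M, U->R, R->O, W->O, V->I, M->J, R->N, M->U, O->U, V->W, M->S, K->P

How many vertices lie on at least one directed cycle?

11

A vertex is on a directed cycle iff it belongs to a strongly connected component of size ≥ 2 (or has a self-loop).
The vertices on cycles are {K, L, M, N, O, Q, R, S, U, V, W} — 11 in total.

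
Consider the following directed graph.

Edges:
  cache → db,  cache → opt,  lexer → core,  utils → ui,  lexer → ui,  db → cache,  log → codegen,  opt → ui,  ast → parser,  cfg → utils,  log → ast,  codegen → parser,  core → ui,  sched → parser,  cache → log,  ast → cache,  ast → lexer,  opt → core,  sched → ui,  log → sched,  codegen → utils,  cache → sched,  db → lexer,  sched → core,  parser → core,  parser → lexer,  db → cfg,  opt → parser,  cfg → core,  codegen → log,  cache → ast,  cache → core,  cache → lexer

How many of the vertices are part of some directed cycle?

5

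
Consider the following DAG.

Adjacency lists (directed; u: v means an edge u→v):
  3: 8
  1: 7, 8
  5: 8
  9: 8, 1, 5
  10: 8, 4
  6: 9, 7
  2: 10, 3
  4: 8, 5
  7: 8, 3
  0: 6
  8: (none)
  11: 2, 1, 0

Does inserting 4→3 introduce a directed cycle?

No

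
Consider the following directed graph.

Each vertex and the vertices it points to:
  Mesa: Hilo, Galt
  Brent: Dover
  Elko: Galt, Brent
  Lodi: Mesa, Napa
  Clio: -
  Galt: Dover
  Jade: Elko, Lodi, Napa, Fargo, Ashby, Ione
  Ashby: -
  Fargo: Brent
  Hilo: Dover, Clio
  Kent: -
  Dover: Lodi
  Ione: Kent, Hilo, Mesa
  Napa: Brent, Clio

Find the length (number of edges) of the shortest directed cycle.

For each vertex v, BFS finds the shortest path from v back to v.
The shortest such closed walk is Mesa → Hilo → Dover → Lodi → Mesa, length 4.

4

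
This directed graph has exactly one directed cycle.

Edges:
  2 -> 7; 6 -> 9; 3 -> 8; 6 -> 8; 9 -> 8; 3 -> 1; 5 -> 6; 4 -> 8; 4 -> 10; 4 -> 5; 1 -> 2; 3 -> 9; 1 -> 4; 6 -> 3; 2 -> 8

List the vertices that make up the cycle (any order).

1, 3, 4, 5, 6

DFS with gray/black marking from 1:
1 gray
  4 gray
    8 gray
    8 black
    10 gray
    10 black
    5 gray
      6 gray
        3 gray
          3→1: 1 is gray → back edge
Back edge closes the cycle 1 → 4 → 5 → 6 → 3 → 1; its vertices are {1, 3, 4, 5, 6}.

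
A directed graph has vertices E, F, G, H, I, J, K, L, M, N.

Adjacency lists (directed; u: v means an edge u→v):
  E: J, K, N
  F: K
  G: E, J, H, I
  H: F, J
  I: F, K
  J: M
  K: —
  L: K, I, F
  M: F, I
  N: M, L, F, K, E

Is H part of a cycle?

No

H lies on a cycle iff there is a path from H back to itself.
Exploring from H, it never reaches itself; equivalently, its strongly connected component is a singleton.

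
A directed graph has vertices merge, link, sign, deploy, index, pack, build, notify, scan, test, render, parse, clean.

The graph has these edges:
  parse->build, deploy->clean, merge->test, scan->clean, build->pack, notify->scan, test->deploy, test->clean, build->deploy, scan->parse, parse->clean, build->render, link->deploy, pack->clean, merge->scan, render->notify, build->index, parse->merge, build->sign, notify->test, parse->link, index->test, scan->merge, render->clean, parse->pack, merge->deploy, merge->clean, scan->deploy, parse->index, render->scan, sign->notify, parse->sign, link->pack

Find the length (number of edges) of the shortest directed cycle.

For each vertex v, BFS finds the shortest path from v back to v.
The shortest such closed walk is merge → scan → merge, length 2.

2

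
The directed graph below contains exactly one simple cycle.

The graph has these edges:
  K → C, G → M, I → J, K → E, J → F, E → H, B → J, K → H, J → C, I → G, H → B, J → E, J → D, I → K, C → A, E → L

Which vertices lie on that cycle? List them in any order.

B, E, H, J

DFS with gray/black marking from J:
J gray
  D gray
  D black
  C gray
    A gray
    A black
  C black
  F gray
  F black
  E gray
    H gray
      B gray
        B→J: J is gray → back edge
Back edge closes the cycle J → E → H → B → J; its vertices are {B, E, H, J}.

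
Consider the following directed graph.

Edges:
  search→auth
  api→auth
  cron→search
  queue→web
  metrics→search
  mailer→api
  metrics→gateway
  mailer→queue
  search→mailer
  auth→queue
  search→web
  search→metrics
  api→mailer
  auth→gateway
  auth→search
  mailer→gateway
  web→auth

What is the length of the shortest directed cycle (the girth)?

For each vertex v, BFS finds the shortest path from v back to v.
The shortest such closed walk is search → auth → search, length 2.

2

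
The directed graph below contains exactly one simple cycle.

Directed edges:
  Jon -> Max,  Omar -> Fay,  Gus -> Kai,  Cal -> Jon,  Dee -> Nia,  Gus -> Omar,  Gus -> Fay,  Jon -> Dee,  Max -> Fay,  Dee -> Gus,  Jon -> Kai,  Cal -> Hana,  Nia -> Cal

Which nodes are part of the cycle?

Cal, Dee, Jon, Nia

DFS with gray/black marking from Dee:
Dee gray
  Nia gray
    Cal gray
      Jon gray
        Kai gray
        Kai black
        Jon→Dee: Dee is gray → back edge
Back edge closes the cycle Dee → Nia → Cal → Jon → Dee; its vertices are {Cal, Dee, Jon, Nia}.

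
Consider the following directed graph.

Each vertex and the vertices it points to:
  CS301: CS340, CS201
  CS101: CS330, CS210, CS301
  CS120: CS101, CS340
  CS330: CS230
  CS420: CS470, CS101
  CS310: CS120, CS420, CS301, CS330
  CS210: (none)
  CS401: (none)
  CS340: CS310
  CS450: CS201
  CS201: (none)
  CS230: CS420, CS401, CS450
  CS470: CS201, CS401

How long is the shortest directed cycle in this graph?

3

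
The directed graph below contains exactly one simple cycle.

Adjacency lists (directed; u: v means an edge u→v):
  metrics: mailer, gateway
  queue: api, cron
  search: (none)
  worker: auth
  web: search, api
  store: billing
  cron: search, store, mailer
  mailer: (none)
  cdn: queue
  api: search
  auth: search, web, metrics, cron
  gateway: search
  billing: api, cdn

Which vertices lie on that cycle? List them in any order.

DFS with gray/black marking from cron:
cron gray
  search gray
  search black
  store gray
    billing gray
      api gray
        api→search: search black — skip
      api black
      cdn gray
        queue gray
          queue→api: api black — skip
          queue→cron: cron is gray → back edge
Back edge closes the cycle cron → store → billing → cdn → queue → cron; its vertices are {cdn, cron, queue, store, billing}.

cdn, cron, queue, store, billing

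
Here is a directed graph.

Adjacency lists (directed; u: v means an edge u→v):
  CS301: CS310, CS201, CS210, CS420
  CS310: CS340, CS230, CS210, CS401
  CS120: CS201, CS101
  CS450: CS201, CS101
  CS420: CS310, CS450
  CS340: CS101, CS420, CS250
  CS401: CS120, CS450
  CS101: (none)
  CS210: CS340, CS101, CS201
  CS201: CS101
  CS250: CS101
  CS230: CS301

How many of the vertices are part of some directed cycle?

6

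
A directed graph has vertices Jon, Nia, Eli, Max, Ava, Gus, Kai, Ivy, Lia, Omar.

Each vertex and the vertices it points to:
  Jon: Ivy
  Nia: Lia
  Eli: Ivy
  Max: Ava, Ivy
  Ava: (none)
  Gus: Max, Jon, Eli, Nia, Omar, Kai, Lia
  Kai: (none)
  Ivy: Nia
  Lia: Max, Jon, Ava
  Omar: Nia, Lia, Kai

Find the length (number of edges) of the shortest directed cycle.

4

For each vertex v, BFS finds the shortest path from v back to v.
The shortest such closed walk is Nia → Lia → Jon → Ivy → Nia, length 4.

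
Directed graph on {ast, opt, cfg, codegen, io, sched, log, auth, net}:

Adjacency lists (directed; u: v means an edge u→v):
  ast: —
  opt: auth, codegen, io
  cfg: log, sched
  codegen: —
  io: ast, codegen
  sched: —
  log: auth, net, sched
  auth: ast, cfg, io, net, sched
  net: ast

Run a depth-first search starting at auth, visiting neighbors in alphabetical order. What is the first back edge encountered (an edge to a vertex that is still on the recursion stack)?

log->auth

DFS from auth (visiting neighbors in alphabetical order); mark gray on enter, black on exit:
auth gray
  ast gray
  ast black
  cfg gray
    log gray
      log→auth: auth is gray → back edge
First back edge: log → auth.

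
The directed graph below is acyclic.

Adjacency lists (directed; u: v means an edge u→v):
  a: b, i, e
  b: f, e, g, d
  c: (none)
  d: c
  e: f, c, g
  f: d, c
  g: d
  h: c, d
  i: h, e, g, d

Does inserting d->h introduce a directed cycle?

Yes

Adding d→h creates a cycle iff h can already reach d.
Path from h: h → d.
So h → … → d → h is a cycle.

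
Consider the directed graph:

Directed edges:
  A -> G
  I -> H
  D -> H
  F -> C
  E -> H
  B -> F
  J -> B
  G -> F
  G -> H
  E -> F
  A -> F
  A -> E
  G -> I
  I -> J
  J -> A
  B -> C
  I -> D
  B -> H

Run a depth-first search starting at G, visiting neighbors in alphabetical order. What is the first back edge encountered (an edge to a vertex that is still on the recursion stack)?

DFS from G (visiting neighbors in alphabetical order); mark gray on enter, black on exit:
G gray
  F gray
    C gray
    C black
  F black
  H gray
  H black
  I gray
    D gray
      D→H: H black — skip
    D black
    I→H: H black — skip
    J gray
      A gray
        E gray
          E→F: F black — skip
          E→H: H black — skip
        E black
        A→F: F black — skip
        A→G: G is gray → back edge
First back edge: A → G.

A→G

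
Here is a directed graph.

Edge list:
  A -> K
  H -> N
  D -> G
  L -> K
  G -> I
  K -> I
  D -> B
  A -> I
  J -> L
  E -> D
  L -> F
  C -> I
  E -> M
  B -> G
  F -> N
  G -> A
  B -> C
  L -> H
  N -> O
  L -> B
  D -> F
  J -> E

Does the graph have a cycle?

No

DFS with white/gray/black marking, starting from I:
I gray
I black
A gray
  A→I: I black — skip
  K gray
    K→I: I black — skip
  K black
A black
B gray
  G gray
    G→I: I black — skip
    G→A: A black — skip
  G black
  C gray
    C→I: I black — skip
  C black
B black
D gray
  D→B: B black — skip
  F gray
    N gray
      O gray
      O black
    N black
  F black
  D→G: G black — skip
D black
E gray
  E→D: D black — skip
  M gray
  M black
E black
H gray
  H→N: N black — skip
H black
J gray
  J→E: E black — skip
  L gray
    L→F: F black — skip
    L→B: B black — skip
    L→H: H black — skip
    L→K: K black — skip
  L black
J black
Every edge goes to a white or black vertex — no back edge, so the graph is acyclic.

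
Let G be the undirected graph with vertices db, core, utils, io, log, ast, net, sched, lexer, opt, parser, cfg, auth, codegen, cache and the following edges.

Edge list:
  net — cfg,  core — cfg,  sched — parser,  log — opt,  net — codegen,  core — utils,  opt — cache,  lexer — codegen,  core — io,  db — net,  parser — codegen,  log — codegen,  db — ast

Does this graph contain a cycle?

No

DFS, tracking each vertex's parent; an edge to a visited non-parent vertex closes a cycle.
Start from db:
visit db (parent –)
  visit net (parent db)
    visit codegen (parent net)
      codegen–net: parent, skip
      visit lexer (parent codegen)
        lexer–codegen: parent, skip
      visit parser (parent codegen)
        visit sched (parent parser)
          sched–parser: parent, skip
        parser–codegen: parent, skip
      visit log (parent codegen)
        visit opt (parent log)
          opt–log: parent, skip
          visit cache (parent opt)
            cache–opt: parent, skip
        log–codegen: parent, skip
    visit cfg (parent net)
      visit core (parent cfg)
        visit io (parent core)
          io–core: parent, skip
        core–cfg: parent, skip
        visit utils (parent core)
          utils–core: parent, skip
      cfg–net: parent, skip
    net–db: parent, skip
  visit ast (parent db)
    ast–db: parent, skip
visit auth (parent –)
No non-parent visited neighbor found — the graph is a forest.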